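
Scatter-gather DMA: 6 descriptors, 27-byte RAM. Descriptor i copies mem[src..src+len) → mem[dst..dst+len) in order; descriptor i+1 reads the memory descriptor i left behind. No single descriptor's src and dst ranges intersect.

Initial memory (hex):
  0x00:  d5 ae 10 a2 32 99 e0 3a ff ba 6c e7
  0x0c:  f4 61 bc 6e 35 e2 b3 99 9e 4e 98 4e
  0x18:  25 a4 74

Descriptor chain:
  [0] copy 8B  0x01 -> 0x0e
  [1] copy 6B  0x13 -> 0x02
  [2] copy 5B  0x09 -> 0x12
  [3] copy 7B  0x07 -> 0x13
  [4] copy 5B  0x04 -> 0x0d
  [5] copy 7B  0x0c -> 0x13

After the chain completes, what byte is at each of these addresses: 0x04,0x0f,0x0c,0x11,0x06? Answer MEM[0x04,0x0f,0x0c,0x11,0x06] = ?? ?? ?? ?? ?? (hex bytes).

MEM[0x04,0x0f,0x0c,0x11,0x06] = ff 4e f4 ff 4e

  after D0: wrote 8B at 0x0e = ae10a23299e03aff
  after D1: wrote 6B at 0x02 = e03aff984e25
  after D2: wrote 5B at 0x12 = ba6ce7f461
  after D3: wrote 7B at 0x13 = 25ffba6ce7f461
  after D4: wrote 5B at 0x0d = ff984e25ff
  after D5: wrote 7B at 0x13 = f4ff984e25ffba
query mem[0x04]=0xff, mem[0x0f]=0x4e, mem[0x0c]=0xf4, mem[0x11]=0xff, mem[0x06]=0x4e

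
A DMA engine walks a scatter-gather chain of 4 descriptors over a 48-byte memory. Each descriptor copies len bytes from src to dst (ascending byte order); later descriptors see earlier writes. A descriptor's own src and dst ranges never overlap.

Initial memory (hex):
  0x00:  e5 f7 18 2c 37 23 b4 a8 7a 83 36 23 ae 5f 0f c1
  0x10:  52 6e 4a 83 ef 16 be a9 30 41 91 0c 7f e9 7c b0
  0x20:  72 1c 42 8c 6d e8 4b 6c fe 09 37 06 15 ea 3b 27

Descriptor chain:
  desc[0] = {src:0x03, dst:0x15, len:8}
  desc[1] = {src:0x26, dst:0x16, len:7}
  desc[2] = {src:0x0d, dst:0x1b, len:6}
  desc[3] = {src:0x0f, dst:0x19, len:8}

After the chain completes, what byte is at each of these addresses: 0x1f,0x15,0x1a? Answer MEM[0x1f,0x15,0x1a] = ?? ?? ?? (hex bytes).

#0 dst[0x15+8] := {0x2c,0x37,0x23,0xb4,0xa8,0x7a,0x83,0x36}
#1 dst[0x16+7] := {0x4b,0x6c,0xfe,0x09,0x37,0x06,0x15}
#2 dst[0x1b+6] := {0x5f,0x0f,0xc1,0x52,0x6e,0x4a}
#3 dst[0x19+8] := {0xc1,0x52,0x6e,0x4a,0x83,0xef,0x2c,0x4b}
query mem[0x1f]=0x2c, mem[0x15]=0x2c, mem[0x1a]=0x52

MEM[0x1f,0x15,0x1a] = 2c 2c 52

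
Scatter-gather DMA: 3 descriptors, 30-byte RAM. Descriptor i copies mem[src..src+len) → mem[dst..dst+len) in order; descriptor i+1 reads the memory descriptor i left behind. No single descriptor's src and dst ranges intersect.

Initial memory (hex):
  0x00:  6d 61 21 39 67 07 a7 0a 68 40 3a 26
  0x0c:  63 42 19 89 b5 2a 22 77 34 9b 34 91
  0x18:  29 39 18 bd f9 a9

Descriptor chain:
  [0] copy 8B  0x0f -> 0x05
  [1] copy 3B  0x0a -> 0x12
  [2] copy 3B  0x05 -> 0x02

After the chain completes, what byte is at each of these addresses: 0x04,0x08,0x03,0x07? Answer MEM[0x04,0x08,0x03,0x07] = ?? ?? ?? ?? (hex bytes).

MEM[0x04,0x08,0x03,0x07] = 2a 22 b5 2a

[0] 0x0f->0x05 len=8 : 89 b5 2a 22 77 34 9b 34
[1] 0x0a->0x12 len=3 : 34 9b 34
[2] 0x05->0x02 len=3 : 89 b5 2a
query mem[0x04]=0x2a, mem[0x08]=0x22, mem[0x03]=0xb5, mem[0x07]=0x2a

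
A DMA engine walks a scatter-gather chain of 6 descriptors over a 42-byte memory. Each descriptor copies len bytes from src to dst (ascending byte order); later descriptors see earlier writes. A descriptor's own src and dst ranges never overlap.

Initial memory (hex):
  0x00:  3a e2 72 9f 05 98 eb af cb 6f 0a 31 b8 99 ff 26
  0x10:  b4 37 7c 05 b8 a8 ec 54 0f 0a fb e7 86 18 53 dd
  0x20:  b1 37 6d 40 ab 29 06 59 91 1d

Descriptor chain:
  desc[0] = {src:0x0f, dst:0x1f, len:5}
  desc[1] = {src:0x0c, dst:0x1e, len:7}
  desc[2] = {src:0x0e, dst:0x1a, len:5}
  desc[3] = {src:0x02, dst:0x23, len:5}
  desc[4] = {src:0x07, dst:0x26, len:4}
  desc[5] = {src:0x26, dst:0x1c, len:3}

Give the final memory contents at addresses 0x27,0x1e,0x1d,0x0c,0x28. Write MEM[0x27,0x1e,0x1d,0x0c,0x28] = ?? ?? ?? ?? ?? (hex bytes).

D0: mem[0x1f..0x23] <- [26 b4 37 7c 05]
D1: mem[0x1e..0x24] <- [b8 99 ff 26 b4 37 7c]
D2: mem[0x1a..0x1e] <- [ff 26 b4 37 7c]
D3: mem[0x23..0x27] <- [72 9f 05 98 eb]
D4: mem[0x26..0x29] <- [af cb 6f 0a]
D5: mem[0x1c..0x1e] <- [af cb 6f]
query mem[0x27]=0xcb, mem[0x1e]=0x6f, mem[0x1d]=0xcb, mem[0x0c]=0xb8, mem[0x28]=0x6f

MEM[0x27,0x1e,0x1d,0x0c,0x28] = cb 6f cb b8 6f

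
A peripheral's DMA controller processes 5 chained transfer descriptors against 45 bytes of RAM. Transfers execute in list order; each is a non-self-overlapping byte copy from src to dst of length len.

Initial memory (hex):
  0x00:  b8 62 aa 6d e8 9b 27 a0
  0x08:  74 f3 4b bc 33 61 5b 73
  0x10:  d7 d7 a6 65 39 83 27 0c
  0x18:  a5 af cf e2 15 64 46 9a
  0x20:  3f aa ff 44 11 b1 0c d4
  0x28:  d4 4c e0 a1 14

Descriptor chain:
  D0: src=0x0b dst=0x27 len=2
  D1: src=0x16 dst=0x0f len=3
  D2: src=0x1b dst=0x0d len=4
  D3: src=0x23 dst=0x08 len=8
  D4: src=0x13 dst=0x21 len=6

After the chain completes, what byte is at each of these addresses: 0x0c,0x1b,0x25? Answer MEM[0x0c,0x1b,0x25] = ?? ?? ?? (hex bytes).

MEM[0x0c,0x1b,0x25] = bc e2 0c

[0] 0x0b->0x27 len=2 : bc 33
[1] 0x16->0x0f len=3 : 27 0c a5
[2] 0x1b->0x0d len=4 : e2 15 64 46
[3] 0x23->0x08 len=8 : 44 11 b1 0c bc 33 4c e0
[4] 0x13->0x21 len=6 : 65 39 83 27 0c a5
query mem[0x0c]=0xbc, mem[0x1b]=0xe2, mem[0x25]=0x0c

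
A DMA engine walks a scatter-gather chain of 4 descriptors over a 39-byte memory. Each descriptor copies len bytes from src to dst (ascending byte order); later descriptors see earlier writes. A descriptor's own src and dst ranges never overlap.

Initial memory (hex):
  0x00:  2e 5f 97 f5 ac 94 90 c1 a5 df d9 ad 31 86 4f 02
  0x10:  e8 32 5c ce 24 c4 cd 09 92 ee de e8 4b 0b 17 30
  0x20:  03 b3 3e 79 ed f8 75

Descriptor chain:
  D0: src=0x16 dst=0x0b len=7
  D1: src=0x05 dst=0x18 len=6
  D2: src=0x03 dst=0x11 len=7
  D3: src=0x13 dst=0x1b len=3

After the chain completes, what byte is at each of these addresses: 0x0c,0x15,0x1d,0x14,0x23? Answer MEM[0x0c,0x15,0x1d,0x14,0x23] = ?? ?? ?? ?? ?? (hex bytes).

D0: mem[0x0b..0x11] <- [cd 09 92 ee de e8 4b]
D1: mem[0x18..0x1d] <- [94 90 c1 a5 df d9]
D2: mem[0x11..0x17] <- [f5 ac 94 90 c1 a5 df]
D3: mem[0x1b..0x1d] <- [94 90 c1]
query mem[0x0c]=0x09, mem[0x15]=0xc1, mem[0x1d]=0xc1, mem[0x14]=0x90, mem[0x23]=0x79

MEM[0x0c,0x15,0x1d,0x14,0x23] = 09 c1 c1 90 79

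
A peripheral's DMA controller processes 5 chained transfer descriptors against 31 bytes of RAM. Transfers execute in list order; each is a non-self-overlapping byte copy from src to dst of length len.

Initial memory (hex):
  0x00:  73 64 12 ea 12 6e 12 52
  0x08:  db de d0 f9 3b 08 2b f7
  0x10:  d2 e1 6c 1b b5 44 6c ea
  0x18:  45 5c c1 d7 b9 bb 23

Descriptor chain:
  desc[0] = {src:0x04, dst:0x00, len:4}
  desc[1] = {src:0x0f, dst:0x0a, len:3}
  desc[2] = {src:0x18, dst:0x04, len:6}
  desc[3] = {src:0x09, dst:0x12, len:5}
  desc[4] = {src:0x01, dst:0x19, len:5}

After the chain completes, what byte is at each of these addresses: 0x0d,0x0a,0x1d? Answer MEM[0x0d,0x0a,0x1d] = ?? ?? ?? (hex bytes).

#0 dst[0x00+4] := {0x12,0x6e,0x12,0x52}
#1 dst[0x0a+3] := {0xf7,0xd2,0xe1}
#2 dst[0x04+6] := {0x45,0x5c,0xc1,0xd7,0xb9,0xbb}
#3 dst[0x12+5] := {0xbb,0xf7,0xd2,0xe1,0x08}
#4 dst[0x19+5] := {0x6e,0x12,0x52,0x45,0x5c}
query mem[0x0d]=0x08, mem[0x0a]=0xf7, mem[0x1d]=0x5c

MEM[0x0d,0x0a,0x1d] = 08 f7 5c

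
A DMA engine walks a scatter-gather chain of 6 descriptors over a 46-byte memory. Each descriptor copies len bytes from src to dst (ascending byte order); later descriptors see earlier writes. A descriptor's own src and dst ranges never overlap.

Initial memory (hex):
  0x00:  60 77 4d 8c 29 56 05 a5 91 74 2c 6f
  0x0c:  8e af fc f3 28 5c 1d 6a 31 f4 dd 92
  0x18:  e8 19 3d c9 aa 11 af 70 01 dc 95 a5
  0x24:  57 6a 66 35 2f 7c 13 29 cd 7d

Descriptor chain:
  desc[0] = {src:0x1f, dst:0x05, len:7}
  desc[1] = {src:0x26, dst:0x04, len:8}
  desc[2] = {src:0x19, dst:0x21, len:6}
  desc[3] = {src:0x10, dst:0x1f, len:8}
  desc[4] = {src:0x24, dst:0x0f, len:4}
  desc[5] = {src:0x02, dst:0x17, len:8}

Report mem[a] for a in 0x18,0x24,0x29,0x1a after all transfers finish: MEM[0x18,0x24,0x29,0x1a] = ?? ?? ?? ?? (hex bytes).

MEM[0x18,0x24,0x29,0x1a] = 8c f4 7c 35

  after D0: wrote 7B at 0x05 = 7001dc95a5576a
  after D1: wrote 8B at 0x04 = 66352f7c1329cd7d
  after D2: wrote 6B at 0x21 = 193dc9aa11af
  after D3: wrote 8B at 0x1f = 285c1d6a31f4dd92
  after D4: wrote 4B at 0x0f = f4dd9235
  after D5: wrote 8B at 0x17 = 4d8c66352f7c1329
query mem[0x18]=0x8c, mem[0x24]=0xf4, mem[0x29]=0x7c, mem[0x1a]=0x35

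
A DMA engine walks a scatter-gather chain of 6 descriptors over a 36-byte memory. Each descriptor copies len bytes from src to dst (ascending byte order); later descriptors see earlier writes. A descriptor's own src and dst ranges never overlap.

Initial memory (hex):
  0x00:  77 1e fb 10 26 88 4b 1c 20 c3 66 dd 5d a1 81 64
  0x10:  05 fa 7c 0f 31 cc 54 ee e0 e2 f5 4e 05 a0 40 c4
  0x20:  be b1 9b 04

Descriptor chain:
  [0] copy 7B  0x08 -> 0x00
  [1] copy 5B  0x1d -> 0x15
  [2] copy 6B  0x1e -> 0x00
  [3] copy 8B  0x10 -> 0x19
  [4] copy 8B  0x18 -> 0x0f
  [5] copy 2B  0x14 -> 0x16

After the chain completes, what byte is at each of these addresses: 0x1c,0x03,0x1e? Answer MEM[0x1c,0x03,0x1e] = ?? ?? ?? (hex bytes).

#0 dst[0x00+7] := {0x20,0xc3,0x66,0xdd,0x5d,0xa1,0x81}
#1 dst[0x15+5] := {0xa0,0x40,0xc4,0xbe,0xb1}
#2 dst[0x00+6] := {0x40,0xc4,0xbe,0xb1,0x9b,0x04}
#3 dst[0x19+8] := {0x05,0xfa,0x7c,0x0f,0x31,0xa0,0x40,0xc4}
#4 dst[0x0f+8] := {0xbe,0x05,0xfa,0x7c,0x0f,0x31,0xa0,0x40}
#5 dst[0x16+2] := {0x31,0xa0}
query mem[0x1c]=0x0f, mem[0x03]=0xb1, mem[0x1e]=0xa0

MEM[0x1c,0x03,0x1e] = 0f b1 a0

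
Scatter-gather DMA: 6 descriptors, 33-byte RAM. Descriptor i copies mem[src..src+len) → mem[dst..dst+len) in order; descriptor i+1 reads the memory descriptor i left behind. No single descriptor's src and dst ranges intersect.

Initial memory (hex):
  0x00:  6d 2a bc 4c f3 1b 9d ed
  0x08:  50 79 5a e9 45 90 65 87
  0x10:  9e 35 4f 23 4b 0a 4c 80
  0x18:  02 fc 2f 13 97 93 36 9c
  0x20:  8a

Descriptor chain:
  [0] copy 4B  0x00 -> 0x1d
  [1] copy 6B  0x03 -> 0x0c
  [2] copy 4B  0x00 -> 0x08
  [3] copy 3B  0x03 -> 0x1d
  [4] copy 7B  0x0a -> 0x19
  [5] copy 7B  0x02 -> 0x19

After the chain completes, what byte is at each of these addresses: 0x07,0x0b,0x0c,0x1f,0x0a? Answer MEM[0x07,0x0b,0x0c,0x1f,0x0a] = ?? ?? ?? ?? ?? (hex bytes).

MEM[0x07,0x0b,0x0c,0x1f,0x0a] = ed 4c 4c 6d bc

D0: mem[0x1d..0x20] <- [6d 2a bc 4c]
D1: mem[0x0c..0x11] <- [4c f3 1b 9d ed 50]
D2: mem[0x08..0x0b] <- [6d 2a bc 4c]
D3: mem[0x1d..0x1f] <- [4c f3 1b]
D4: mem[0x19..0x1f] <- [bc 4c 4c f3 1b 9d ed]
D5: mem[0x19..0x1f] <- [bc 4c f3 1b 9d ed 6d]
query mem[0x07]=0xed, mem[0x0b]=0x4c, mem[0x0c]=0x4c, mem[0x1f]=0x6d, mem[0x0a]=0xbc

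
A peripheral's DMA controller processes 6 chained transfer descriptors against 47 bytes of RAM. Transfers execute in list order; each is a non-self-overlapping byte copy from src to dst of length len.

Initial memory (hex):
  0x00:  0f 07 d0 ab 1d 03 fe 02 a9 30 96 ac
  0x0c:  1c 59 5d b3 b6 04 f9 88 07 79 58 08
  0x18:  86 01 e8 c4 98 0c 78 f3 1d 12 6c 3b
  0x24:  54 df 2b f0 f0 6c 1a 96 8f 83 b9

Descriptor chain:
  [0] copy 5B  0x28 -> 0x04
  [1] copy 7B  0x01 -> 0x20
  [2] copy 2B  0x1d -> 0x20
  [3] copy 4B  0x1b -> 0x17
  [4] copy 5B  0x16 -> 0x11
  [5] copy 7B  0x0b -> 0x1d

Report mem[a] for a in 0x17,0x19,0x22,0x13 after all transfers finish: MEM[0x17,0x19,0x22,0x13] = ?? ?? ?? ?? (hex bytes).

D0: mem[0x04..0x08] <- [f0 6c 1a 96 8f]
D1: mem[0x20..0x26] <- [07 d0 ab f0 6c 1a 96]
D2: mem[0x20..0x21] <- [0c 78]
D3: mem[0x17..0x1a] <- [c4 98 0c 78]
D4: mem[0x11..0x15] <- [58 c4 98 0c 78]
D5: mem[0x1d..0x23] <- [ac 1c 59 5d b3 b6 58]
query mem[0x17]=0xc4, mem[0x19]=0x0c, mem[0x22]=0xb6, mem[0x13]=0x98

MEM[0x17,0x19,0x22,0x13] = c4 0c b6 98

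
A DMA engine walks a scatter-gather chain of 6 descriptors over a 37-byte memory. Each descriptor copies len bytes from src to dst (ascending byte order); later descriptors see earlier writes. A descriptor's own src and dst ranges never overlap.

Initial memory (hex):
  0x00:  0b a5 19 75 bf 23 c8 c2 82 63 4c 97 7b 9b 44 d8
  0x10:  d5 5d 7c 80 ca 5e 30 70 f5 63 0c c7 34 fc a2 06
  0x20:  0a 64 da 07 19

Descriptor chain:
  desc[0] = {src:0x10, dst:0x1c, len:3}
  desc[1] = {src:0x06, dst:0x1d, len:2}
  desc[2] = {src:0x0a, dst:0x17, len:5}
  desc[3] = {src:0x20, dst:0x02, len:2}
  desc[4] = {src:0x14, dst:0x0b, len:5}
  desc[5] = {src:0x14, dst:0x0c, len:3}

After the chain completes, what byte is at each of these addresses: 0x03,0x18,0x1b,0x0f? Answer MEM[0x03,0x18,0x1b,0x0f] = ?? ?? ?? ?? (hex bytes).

MEM[0x03,0x18,0x1b,0x0f] = 64 97 44 97

[0] 0x10->0x1c len=3 : d5 5d 7c
[1] 0x06->0x1d len=2 : c8 c2
[2] 0x0a->0x17 len=5 : 4c 97 7b 9b 44
[3] 0x20->0x02 len=2 : 0a 64
[4] 0x14->0x0b len=5 : ca 5e 30 4c 97
[5] 0x14->0x0c len=3 : ca 5e 30
query mem[0x03]=0x64, mem[0x18]=0x97, mem[0x1b]=0x44, mem[0x0f]=0x97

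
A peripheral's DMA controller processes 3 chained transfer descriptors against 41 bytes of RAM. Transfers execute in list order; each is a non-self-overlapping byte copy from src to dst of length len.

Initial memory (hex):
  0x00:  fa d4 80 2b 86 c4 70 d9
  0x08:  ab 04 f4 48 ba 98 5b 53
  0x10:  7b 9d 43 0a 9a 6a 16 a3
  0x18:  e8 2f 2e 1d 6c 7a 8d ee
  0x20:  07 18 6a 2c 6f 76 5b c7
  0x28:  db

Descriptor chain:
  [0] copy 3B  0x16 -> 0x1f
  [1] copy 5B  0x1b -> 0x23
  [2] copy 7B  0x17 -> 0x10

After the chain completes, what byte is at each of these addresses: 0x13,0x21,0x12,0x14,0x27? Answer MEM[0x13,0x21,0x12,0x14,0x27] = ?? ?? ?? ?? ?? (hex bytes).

  after D0: wrote 3B at 0x1f = 16a3e8
  after D1: wrote 5B at 0x23 = 1d6c7a8d16
  after D2: wrote 7B at 0x10 = a3e82f2e1d6c7a
query mem[0x13]=0x2e, mem[0x21]=0xe8, mem[0x12]=0x2f, mem[0x14]=0x1d, mem[0x27]=0x16

MEM[0x13,0x21,0x12,0x14,0x27] = 2e e8 2f 1d 16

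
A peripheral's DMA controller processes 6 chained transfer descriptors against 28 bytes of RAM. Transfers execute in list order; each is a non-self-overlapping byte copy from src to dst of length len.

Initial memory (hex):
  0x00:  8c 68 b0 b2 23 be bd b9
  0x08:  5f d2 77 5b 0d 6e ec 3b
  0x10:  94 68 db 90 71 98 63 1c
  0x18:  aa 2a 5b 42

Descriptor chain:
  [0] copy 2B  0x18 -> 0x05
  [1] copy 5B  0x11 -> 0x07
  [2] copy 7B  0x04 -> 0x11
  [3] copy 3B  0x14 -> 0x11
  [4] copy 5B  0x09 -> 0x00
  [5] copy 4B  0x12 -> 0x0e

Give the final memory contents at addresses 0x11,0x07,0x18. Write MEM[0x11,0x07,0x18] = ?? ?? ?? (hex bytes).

MEM[0x11,0x07,0x18] = db 68 aa

  after D0: wrote 2B at 0x05 = aa2a
  after D1: wrote 5B at 0x07 = 68db907198
  after D2: wrote 7B at 0x11 = 23aa2a68db9071
  after D3: wrote 3B at 0x11 = 68db90
  after D4: wrote 5B at 0x00 = 9071980d6e
  after D5: wrote 4B at 0x0e = db9068db
query mem[0x11]=0xdb, mem[0x07]=0x68, mem[0x18]=0xaa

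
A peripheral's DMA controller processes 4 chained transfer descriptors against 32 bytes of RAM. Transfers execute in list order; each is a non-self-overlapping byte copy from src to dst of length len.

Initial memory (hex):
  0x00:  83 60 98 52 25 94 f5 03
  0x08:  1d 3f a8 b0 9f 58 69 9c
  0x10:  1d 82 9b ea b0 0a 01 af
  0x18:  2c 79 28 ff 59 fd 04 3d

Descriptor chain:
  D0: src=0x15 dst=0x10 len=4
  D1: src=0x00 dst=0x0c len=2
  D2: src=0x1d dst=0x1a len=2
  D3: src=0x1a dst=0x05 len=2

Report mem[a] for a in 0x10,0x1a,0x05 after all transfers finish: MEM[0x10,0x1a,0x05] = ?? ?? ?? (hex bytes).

MEM[0x10,0x1a,0x05] = 0a fd fd

[0] 0x15->0x10 len=4 : 0a 01 af 2c
[1] 0x00->0x0c len=2 : 83 60
[2] 0x1d->0x1a len=2 : fd 04
[3] 0x1a->0x05 len=2 : fd 04
query mem[0x10]=0x0a, mem[0x1a]=0xfd, mem[0x05]=0xfd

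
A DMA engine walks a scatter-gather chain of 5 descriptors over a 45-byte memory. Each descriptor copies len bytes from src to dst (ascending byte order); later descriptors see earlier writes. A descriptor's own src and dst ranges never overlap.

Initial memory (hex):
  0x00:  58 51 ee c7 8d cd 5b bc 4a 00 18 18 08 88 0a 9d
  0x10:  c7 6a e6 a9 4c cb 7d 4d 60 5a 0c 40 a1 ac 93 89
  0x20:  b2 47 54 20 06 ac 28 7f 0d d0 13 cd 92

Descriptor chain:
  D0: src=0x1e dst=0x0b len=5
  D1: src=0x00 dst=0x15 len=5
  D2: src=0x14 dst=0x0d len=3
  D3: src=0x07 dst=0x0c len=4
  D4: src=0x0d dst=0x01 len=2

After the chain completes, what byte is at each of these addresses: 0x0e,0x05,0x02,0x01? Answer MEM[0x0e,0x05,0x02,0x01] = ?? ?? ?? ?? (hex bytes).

#0 dst[0x0b+5] := {0x93,0x89,0xb2,0x47,0x54}
#1 dst[0x15+5] := {0x58,0x51,0xee,0xc7,0x8d}
#2 dst[0x0d+3] := {0x4c,0x58,0x51}
#3 dst[0x0c+4] := {0xbc,0x4a,0x00,0x18}
#4 dst[0x01+2] := {0x4a,0x00}
query mem[0x0e]=0x00, mem[0x05]=0xcd, mem[0x02]=0x00, mem[0x01]=0x4a

MEM[0x0e,0x05,0x02,0x01] = 00 cd 00 4a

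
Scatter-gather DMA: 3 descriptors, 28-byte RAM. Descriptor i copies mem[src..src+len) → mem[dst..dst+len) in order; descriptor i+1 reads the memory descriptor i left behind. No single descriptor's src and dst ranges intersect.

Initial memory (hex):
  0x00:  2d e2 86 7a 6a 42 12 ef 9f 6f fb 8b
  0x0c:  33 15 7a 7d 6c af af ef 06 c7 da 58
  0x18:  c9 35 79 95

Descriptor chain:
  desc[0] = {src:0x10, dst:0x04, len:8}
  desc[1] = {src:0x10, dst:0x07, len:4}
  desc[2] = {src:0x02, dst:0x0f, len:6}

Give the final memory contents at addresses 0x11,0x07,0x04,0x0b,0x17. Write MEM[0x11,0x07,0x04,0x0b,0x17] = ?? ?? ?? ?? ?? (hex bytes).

MEM[0x11,0x07,0x04,0x0b,0x17] = 6c 6c 6c 58 58

  after D0: wrote 8B at 0x04 = 6cafafef06c7da58
  after D1: wrote 4B at 0x07 = 6cafafef
  after D2: wrote 6B at 0x0f = 867a6cafaf6c
query mem[0x11]=0x6c, mem[0x07]=0x6c, mem[0x04]=0x6c, mem[0x0b]=0x58, mem[0x17]=0x58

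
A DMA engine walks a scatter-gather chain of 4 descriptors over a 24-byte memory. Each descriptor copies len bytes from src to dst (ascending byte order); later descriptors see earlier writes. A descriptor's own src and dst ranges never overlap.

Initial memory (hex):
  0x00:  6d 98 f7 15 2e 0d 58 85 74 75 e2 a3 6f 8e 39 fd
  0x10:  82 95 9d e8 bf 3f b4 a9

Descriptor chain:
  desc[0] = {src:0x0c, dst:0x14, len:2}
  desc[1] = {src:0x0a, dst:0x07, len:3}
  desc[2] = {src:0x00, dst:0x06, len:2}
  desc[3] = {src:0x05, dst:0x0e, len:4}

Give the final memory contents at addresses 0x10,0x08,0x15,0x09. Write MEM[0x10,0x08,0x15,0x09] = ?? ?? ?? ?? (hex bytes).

MEM[0x10,0x08,0x15,0x09] = 98 a3 8e 6f

D0: mem[0x14..0x15] <- [6f 8e]
D1: mem[0x07..0x09] <- [e2 a3 6f]
D2: mem[0x06..0x07] <- [6d 98]
D3: mem[0x0e..0x11] <- [0d 6d 98 a3]
query mem[0x10]=0x98, mem[0x08]=0xa3, mem[0x15]=0x8e, mem[0x09]=0x6f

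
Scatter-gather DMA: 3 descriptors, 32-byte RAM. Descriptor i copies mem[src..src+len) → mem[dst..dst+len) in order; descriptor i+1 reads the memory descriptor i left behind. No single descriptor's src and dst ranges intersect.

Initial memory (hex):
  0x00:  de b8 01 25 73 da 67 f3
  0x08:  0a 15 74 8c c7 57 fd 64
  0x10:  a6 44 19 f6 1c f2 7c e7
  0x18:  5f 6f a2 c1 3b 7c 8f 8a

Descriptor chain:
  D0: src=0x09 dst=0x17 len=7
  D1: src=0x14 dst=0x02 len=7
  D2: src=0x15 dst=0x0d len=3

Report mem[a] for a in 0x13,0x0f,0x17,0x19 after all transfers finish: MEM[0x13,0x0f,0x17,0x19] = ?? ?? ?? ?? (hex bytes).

  after D0: wrote 7B at 0x17 = 15748cc757fd64
  after D1: wrote 7B at 0x02 = 1cf27c15748cc7
  after D2: wrote 3B at 0x0d = f27c15
query mem[0x13]=0xf6, mem[0x0f]=0x15, mem[0x17]=0x15, mem[0x19]=0x8c

MEM[0x13,0x0f,0x17,0x19] = f6 15 15 8c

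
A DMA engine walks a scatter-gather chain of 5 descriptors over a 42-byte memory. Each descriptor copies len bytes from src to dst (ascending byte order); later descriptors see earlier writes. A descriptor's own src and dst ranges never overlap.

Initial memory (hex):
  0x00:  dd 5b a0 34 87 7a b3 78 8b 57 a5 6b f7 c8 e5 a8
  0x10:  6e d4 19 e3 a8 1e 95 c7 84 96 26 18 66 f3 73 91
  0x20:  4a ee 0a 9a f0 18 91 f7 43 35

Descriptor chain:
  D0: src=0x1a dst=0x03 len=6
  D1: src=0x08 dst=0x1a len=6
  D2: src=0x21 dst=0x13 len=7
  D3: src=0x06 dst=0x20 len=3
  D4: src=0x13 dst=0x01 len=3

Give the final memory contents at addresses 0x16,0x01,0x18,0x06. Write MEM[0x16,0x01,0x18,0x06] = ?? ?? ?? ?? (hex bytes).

MEM[0x16,0x01,0x18,0x06] = f0 ee 91 f3

  after D0: wrote 6B at 0x03 = 261866f37391
  after D1: wrote 6B at 0x1a = 9157a56bf7c8
  after D2: wrote 7B at 0x13 = ee0a9af01891f7
  after D3: wrote 3B at 0x20 = f37391
  after D4: wrote 3B at 0x01 = ee0a9a
query mem[0x16]=0xf0, mem[0x01]=0xee, mem[0x18]=0x91, mem[0x06]=0xf3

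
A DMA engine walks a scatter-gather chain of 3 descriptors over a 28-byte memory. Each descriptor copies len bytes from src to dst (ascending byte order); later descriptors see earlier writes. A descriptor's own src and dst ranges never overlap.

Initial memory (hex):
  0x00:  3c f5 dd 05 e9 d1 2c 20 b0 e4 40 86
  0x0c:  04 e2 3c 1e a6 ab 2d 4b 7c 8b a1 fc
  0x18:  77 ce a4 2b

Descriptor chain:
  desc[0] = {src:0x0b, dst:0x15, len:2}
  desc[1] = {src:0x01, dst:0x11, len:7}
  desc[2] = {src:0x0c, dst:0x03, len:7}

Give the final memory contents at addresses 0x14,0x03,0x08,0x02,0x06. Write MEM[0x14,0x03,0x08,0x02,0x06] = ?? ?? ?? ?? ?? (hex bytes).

  after D0: wrote 2B at 0x15 = 8604
  after D1: wrote 7B at 0x11 = f5dd05e9d12c20
  after D2: wrote 7B at 0x03 = 04e23c1ea6f5dd
query mem[0x14]=0xe9, mem[0x03]=0x04, mem[0x08]=0xf5, mem[0x02]=0xdd, mem[0x06]=0x1e

MEM[0x14,0x03,0x08,0x02,0x06] = e9 04 f5 dd 1e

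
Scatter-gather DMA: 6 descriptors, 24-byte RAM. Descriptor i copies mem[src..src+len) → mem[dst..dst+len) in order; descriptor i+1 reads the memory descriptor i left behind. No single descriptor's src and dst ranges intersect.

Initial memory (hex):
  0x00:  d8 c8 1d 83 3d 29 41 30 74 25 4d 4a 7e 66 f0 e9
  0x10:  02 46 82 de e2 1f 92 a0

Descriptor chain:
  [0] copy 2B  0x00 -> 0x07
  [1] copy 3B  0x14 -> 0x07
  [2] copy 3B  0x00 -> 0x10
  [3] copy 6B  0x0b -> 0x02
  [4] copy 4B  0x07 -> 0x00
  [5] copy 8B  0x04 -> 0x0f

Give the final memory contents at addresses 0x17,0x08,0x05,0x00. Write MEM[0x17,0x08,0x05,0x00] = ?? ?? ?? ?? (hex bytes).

  after D0: wrote 2B at 0x07 = d8c8
  after D1: wrote 3B at 0x07 = e21f92
  after D2: wrote 3B at 0x10 = d8c81d
  after D3: wrote 6B at 0x02 = 4a7e66f0e9d8
  after D4: wrote 4B at 0x00 = d81f924d
  after D5: wrote 8B at 0x0f = 66f0e9d81f924d4a
query mem[0x17]=0xa0, mem[0x08]=0x1f, mem[0x05]=0xf0, mem[0x00]=0xd8

MEM[0x17,0x08,0x05,0x00] = a0 1f f0 d8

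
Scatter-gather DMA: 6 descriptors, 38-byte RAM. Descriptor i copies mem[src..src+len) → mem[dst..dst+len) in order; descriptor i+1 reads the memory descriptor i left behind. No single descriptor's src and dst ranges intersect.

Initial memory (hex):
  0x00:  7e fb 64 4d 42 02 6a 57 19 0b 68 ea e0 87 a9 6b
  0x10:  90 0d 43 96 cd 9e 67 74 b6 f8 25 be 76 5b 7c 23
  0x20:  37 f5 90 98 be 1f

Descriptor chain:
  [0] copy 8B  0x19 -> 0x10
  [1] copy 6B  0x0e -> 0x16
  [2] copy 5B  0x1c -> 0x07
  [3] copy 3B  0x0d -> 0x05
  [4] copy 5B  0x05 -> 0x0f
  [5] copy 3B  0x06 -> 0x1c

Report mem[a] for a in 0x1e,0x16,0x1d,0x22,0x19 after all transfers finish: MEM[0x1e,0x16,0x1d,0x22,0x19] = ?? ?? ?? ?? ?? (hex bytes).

D0: mem[0x10..0x17] <- [f8 25 be 76 5b 7c 23 37]
D1: mem[0x16..0x1b] <- [a9 6b f8 25 be 76]
D2: mem[0x07..0x0b] <- [76 5b 7c 23 37]
D3: mem[0x05..0x07] <- [87 a9 6b]
D4: mem[0x0f..0x13] <- [87 a9 6b 5b 7c]
D5: mem[0x1c..0x1e] <- [a9 6b 5b]
query mem[0x1e]=0x5b, mem[0x16]=0xa9, mem[0x1d]=0x6b, mem[0x22]=0x90, mem[0x19]=0x25

MEM[0x1e,0x16,0x1d,0x22,0x19] = 5b a9 6b 90 25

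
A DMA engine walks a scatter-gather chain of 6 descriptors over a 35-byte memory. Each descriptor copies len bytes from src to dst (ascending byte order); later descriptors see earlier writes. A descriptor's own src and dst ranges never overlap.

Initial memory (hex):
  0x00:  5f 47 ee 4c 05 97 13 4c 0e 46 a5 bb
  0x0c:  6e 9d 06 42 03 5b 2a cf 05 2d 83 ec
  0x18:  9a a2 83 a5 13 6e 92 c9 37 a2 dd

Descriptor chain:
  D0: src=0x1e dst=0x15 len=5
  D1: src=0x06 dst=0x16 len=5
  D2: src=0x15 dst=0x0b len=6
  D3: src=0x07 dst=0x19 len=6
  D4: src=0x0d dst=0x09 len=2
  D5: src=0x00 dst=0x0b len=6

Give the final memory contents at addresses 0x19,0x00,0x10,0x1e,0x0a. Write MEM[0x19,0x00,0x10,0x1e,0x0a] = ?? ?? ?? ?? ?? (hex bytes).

#0 dst[0x15+5] := {0x92,0xc9,0x37,0xa2,0xdd}
#1 dst[0x16+5] := {0x13,0x4c,0x0e,0x46,0xa5}
#2 dst[0x0b+6] := {0x92,0x13,0x4c,0x0e,0x46,0xa5}
#3 dst[0x19+6] := {0x4c,0x0e,0x46,0xa5,0x92,0x13}
#4 dst[0x09+2] := {0x4c,0x0e}
#5 dst[0x0b+6] := {0x5f,0x47,0xee,0x4c,0x05,0x97}
query mem[0x19]=0x4c, mem[0x00]=0x5f, mem[0x10]=0x97, mem[0x1e]=0x13, mem[0x0a]=0x0e

MEM[0x19,0x00,0x10,0x1e,0x0a] = 4c 5f 97 13 0e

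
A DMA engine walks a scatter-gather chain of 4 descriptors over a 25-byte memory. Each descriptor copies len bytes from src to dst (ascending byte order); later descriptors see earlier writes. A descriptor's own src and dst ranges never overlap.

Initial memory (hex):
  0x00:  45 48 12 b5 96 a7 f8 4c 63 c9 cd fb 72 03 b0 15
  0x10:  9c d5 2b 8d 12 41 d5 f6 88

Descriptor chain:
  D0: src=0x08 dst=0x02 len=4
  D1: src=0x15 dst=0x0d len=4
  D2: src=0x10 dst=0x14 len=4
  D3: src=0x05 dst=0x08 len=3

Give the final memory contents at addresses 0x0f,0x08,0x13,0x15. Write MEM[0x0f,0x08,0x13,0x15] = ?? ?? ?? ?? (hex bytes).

MEM[0x0f,0x08,0x13,0x15] = f6 fb 8d d5

D0: mem[0x02..0x05] <- [63 c9 cd fb]
D1: mem[0x0d..0x10] <- [41 d5 f6 88]
D2: mem[0x14..0x17] <- [88 d5 2b 8d]
D3: mem[0x08..0x0a] <- [fb f8 4c]
query mem[0x0f]=0xf6, mem[0x08]=0xfb, mem[0x13]=0x8d, mem[0x15]=0xd5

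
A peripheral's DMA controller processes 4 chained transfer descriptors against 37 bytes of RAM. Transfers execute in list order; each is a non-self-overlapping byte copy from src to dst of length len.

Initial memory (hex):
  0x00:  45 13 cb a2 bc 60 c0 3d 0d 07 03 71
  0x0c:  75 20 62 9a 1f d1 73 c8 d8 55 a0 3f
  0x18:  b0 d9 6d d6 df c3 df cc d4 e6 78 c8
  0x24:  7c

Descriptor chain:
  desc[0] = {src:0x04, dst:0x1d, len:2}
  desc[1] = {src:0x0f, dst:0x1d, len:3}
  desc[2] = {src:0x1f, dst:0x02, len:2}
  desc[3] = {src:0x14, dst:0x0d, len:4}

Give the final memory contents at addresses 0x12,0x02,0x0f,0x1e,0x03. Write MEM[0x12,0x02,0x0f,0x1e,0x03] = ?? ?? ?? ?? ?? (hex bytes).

  after D0: wrote 2B at 0x1d = bc60
  after D1: wrote 3B at 0x1d = 9a1fd1
  after D2: wrote 2B at 0x02 = d1d4
  after D3: wrote 4B at 0x0d = d855a03f
query mem[0x12]=0x73, mem[0x02]=0xd1, mem[0x0f]=0xa0, mem[0x1e]=0x1f, mem[0x03]=0xd4

MEM[0x12,0x02,0x0f,0x1e,0x03] = 73 d1 a0 1f d4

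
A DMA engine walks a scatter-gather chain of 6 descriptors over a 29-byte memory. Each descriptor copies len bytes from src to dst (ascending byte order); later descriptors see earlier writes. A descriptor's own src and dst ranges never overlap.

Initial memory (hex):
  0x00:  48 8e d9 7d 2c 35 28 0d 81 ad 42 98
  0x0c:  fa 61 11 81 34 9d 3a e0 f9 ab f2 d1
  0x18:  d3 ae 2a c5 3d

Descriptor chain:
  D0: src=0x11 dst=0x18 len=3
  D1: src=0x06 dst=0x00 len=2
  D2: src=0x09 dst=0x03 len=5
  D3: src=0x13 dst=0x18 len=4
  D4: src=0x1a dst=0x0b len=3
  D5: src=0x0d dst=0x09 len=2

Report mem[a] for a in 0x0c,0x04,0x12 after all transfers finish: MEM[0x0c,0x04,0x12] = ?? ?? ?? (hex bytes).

#0 dst[0x18+3] := {0x9d,0x3a,0xe0}
#1 dst[0x00+2] := {0x28,0x0d}
#2 dst[0x03+5] := {0xad,0x42,0x98,0xfa,0x61}
#3 dst[0x18+4] := {0xe0,0xf9,0xab,0xf2}
#4 dst[0x0b+3] := {0xab,0xf2,0x3d}
#5 dst[0x09+2] := {0x3d,0x11}
query mem[0x0c]=0xf2, mem[0x04]=0x42, mem[0x12]=0x3a

MEM[0x0c,0x04,0x12] = f2 42 3a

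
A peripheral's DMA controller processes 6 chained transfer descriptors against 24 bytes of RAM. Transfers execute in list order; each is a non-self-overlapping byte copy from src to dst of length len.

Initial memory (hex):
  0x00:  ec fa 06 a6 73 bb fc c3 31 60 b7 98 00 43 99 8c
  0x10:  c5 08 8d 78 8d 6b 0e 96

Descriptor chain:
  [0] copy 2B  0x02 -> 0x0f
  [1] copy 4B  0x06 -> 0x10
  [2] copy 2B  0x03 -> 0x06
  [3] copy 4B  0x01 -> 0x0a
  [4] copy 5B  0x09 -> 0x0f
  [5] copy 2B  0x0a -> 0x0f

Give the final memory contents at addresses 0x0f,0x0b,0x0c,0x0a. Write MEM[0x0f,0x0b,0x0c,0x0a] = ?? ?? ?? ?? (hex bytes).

D0: mem[0x0f..0x10] <- [06 a6]
D1: mem[0x10..0x13] <- [fc c3 31 60]
D2: mem[0x06..0x07] <- [a6 73]
D3: mem[0x0a..0x0d] <- [fa 06 a6 73]
D4: mem[0x0f..0x13] <- [60 fa 06 a6 73]
D5: mem[0x0f..0x10] <- [fa 06]
query mem[0x0f]=0xfa, mem[0x0b]=0x06, mem[0x0c]=0xa6, mem[0x0a]=0xfa

MEM[0x0f,0x0b,0x0c,0x0a] = fa 06 a6 fa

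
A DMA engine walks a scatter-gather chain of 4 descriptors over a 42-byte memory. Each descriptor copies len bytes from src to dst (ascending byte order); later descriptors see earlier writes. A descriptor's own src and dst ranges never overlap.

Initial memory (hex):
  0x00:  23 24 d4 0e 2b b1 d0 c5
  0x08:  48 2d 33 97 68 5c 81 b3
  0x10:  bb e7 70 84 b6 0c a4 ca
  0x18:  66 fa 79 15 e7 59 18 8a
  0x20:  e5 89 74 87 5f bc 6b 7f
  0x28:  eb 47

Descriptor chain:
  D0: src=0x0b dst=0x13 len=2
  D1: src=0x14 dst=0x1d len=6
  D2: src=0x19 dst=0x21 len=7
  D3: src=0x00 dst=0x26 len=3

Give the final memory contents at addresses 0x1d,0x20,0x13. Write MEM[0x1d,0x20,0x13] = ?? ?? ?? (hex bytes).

MEM[0x1d,0x20,0x13] = 68 ca 97

D0: mem[0x13..0x14] <- [97 68]
D1: mem[0x1d..0x22] <- [68 0c a4 ca 66 fa]
D2: mem[0x21..0x27] <- [fa 79 15 e7 68 0c a4]
D3: mem[0x26..0x28] <- [23 24 d4]
query mem[0x1d]=0x68, mem[0x20]=0xca, mem[0x13]=0x97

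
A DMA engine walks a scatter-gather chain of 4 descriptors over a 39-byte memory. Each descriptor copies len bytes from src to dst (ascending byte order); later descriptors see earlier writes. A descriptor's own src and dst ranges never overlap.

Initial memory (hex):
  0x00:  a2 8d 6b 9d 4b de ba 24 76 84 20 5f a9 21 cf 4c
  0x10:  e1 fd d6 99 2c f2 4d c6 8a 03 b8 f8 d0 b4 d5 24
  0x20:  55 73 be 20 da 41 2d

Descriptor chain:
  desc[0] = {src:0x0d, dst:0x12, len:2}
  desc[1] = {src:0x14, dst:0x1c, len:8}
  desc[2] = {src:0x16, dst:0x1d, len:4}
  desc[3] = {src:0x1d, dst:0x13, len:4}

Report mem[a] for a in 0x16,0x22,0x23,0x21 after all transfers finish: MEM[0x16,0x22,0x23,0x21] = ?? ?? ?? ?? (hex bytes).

  after D0: wrote 2B at 0x12 = 21cf
  after D1: wrote 8B at 0x1c = 2cf24dc68a03b8f8
  after D2: wrote 4B at 0x1d = 4dc68a03
  after D3: wrote 4B at 0x13 = 4dc68a03
query mem[0x16]=0x03, mem[0x22]=0xb8, mem[0x23]=0xf8, mem[0x21]=0x03

MEM[0x16,0x22,0x23,0x21] = 03 b8 f8 03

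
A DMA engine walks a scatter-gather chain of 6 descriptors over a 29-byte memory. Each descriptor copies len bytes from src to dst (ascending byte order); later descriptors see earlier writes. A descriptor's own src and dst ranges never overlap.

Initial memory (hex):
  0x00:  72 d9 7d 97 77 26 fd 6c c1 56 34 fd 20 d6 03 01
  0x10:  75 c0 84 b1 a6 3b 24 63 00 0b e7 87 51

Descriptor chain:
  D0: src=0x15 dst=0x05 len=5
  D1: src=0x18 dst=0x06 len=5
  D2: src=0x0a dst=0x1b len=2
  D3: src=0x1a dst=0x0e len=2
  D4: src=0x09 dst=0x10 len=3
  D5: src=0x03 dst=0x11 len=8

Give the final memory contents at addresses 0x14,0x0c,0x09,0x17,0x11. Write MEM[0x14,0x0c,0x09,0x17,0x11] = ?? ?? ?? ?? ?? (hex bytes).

D0: mem[0x05..0x09] <- [3b 24 63 00 0b]
D1: mem[0x06..0x0a] <- [00 0b e7 87 51]
D2: mem[0x1b..0x1c] <- [51 fd]
D3: mem[0x0e..0x0f] <- [e7 51]
D4: mem[0x10..0x12] <- [87 51 fd]
D5: mem[0x11..0x18] <- [97 77 3b 00 0b e7 87 51]
query mem[0x14]=0x00, mem[0x0c]=0x20, mem[0x09]=0x87, mem[0x17]=0x87, mem[0x11]=0x97

MEM[0x14,0x0c,0x09,0x17,0x11] = 00 20 87 87 97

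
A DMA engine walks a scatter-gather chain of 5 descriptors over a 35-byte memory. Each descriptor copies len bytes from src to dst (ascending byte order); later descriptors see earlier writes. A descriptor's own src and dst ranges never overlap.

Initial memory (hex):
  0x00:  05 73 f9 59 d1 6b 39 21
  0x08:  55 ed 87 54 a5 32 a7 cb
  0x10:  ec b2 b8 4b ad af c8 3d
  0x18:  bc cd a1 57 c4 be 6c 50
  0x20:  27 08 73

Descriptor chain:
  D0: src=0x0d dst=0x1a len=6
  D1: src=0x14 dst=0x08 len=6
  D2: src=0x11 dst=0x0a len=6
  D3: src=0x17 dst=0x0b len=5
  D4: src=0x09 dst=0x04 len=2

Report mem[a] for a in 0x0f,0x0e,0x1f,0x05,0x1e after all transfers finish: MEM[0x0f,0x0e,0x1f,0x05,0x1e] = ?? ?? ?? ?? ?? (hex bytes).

MEM[0x0f,0x0e,0x1f,0x05,0x1e] = a7 32 b8 b2 b2

  after D0: wrote 6B at 0x1a = 32a7cbecb2b8
  after D1: wrote 6B at 0x08 = adafc83dbccd
  after D2: wrote 6B at 0x0a = b2b84badafc8
  after D3: wrote 5B at 0x0b = 3dbccd32a7
  after D4: wrote 2B at 0x04 = afb2
query mem[0x0f]=0xa7, mem[0x0e]=0x32, mem[0x1f]=0xb8, mem[0x05]=0xb2, mem[0x1e]=0xb2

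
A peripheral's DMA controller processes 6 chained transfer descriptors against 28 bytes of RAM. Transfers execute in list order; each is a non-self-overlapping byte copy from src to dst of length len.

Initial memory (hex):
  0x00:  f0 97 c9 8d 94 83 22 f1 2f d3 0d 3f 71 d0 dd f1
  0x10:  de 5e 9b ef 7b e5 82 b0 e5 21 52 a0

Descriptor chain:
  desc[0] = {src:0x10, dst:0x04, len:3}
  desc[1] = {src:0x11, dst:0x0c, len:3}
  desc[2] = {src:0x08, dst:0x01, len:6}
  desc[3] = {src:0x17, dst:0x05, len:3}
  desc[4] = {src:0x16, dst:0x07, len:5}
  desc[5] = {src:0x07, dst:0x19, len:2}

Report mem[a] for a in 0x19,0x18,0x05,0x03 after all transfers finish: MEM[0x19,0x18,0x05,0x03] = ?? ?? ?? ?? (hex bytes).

MEM[0x19,0x18,0x05,0x03] = 82 e5 b0 0d

[0] 0x10->0x04 len=3 : de 5e 9b
[1] 0x11->0x0c len=3 : 5e 9b ef
[2] 0x08->0x01 len=6 : 2f d3 0d 3f 5e 9b
[3] 0x17->0x05 len=3 : b0 e5 21
[4] 0x16->0x07 len=5 : 82 b0 e5 21 52
[5] 0x07->0x19 len=2 : 82 b0
query mem[0x19]=0x82, mem[0x18]=0xe5, mem[0x05]=0xb0, mem[0x03]=0x0d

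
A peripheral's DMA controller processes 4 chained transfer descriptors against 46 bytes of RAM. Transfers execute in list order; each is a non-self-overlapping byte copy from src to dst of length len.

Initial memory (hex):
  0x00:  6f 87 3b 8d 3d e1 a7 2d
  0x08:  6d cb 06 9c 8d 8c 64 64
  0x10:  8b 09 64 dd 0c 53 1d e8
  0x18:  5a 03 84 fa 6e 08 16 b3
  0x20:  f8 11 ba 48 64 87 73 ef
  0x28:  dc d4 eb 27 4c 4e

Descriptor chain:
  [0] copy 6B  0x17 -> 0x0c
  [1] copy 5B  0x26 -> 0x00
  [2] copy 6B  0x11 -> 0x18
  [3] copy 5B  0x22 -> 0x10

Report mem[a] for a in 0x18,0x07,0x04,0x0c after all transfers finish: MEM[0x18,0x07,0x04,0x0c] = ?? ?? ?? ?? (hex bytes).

MEM[0x18,0x07,0x04,0x0c] = 6e 2d eb e8

[0] 0x17->0x0c len=6 : e8 5a 03 84 fa 6e
[1] 0x26->0x00 len=5 : 73 ef dc d4 eb
[2] 0x11->0x18 len=6 : 6e 64 dd 0c 53 1d
[3] 0x22->0x10 len=5 : ba 48 64 87 73
query mem[0x18]=0x6e, mem[0x07]=0x2d, mem[0x04]=0xeb, mem[0x0c]=0xe8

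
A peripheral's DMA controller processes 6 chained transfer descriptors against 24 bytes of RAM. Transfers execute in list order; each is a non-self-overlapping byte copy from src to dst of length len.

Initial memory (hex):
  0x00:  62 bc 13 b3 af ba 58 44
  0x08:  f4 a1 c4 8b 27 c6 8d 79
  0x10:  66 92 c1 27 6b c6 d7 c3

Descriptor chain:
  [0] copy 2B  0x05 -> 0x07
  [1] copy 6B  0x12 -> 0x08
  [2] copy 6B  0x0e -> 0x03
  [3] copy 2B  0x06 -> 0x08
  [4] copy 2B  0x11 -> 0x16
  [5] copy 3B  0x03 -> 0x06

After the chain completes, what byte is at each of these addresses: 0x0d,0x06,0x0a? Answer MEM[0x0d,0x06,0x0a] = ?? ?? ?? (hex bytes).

MEM[0x0d,0x06,0x0a] = c3 8d 6b

  after D0: wrote 2B at 0x07 = ba58
  after D1: wrote 6B at 0x08 = c1276bc6d7c3
  after D2: wrote 6B at 0x03 = 8d796692c127
  after D3: wrote 2B at 0x08 = 92c1
  after D4: wrote 2B at 0x16 = 92c1
  after D5: wrote 3B at 0x06 = 8d7966
query mem[0x0d]=0xc3, mem[0x06]=0x8d, mem[0x0a]=0x6b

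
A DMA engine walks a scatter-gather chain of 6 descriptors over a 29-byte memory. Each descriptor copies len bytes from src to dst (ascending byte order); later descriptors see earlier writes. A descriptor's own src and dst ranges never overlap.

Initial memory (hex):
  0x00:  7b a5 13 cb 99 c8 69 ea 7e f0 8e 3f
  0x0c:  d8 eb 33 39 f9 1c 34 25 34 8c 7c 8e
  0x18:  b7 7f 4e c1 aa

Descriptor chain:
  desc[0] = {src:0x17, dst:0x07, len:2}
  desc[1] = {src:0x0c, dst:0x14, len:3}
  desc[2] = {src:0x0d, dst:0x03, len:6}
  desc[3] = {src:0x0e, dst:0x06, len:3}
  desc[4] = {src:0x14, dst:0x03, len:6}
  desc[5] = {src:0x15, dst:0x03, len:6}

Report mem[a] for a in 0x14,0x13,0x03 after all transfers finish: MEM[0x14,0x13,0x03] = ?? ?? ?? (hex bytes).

MEM[0x14,0x13,0x03] = d8 25 eb

D0: mem[0x07..0x08] <- [8e b7]
D1: mem[0x14..0x16] <- [d8 eb 33]
D2: mem[0x03..0x08] <- [eb 33 39 f9 1c 34]
D3: mem[0x06..0x08] <- [33 39 f9]
D4: mem[0x03..0x08] <- [d8 eb 33 8e b7 7f]
D5: mem[0x03..0x08] <- [eb 33 8e b7 7f 4e]
query mem[0x14]=0xd8, mem[0x13]=0x25, mem[0x03]=0xeb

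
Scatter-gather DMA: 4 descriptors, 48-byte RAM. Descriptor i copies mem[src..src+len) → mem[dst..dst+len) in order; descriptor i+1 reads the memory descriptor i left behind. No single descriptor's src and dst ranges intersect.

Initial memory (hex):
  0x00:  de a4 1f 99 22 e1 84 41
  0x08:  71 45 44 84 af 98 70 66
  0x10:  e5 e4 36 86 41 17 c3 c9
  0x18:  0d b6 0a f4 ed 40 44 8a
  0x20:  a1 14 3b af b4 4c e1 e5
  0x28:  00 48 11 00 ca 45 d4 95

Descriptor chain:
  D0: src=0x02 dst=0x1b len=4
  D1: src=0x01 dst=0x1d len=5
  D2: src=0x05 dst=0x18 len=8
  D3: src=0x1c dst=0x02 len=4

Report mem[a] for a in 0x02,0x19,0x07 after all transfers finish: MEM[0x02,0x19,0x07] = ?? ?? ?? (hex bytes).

MEM[0x02,0x19,0x07] = 45 84 41

[0] 0x02->0x1b len=4 : 1f 99 22 e1
[1] 0x01->0x1d len=5 : a4 1f 99 22 e1
[2] 0x05->0x18 len=8 : e1 84 41 71 45 44 84 af
[3] 0x1c->0x02 len=4 : 45 44 84 af
query mem[0x02]=0x45, mem[0x19]=0x84, mem[0x07]=0x41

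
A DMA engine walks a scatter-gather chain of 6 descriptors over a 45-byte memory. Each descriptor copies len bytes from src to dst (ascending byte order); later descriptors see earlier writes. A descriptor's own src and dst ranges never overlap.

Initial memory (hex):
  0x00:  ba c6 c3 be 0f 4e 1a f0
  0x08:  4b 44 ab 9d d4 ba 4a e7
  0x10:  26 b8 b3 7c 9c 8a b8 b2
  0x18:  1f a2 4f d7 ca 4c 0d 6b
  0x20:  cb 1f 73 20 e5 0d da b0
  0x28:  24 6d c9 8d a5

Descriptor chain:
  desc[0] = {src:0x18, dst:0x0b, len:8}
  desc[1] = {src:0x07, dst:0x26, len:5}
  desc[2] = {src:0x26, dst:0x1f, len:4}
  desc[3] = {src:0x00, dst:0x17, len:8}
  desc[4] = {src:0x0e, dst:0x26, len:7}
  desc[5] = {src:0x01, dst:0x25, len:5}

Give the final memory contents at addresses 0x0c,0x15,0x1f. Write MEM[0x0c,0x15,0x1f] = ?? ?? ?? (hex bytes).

MEM[0x0c,0x15,0x1f] = a2 8a f0

#0 dst[0x0b+8] := {0x1f,0xa2,0x4f,0xd7,0xca,0x4c,0x0d,0x6b}
#1 dst[0x26+5] := {0xf0,0x4b,0x44,0xab,0x1f}
#2 dst[0x1f+4] := {0xf0,0x4b,0x44,0xab}
#3 dst[0x17+8] := {0xba,0xc6,0xc3,0xbe,0x0f,0x4e,0x1a,0xf0}
#4 dst[0x26+7] := {0xd7,0xca,0x4c,0x0d,0x6b,0x7c,0x9c}
#5 dst[0x25+5] := {0xc6,0xc3,0xbe,0x0f,0x4e}
query mem[0x0c]=0xa2, mem[0x15]=0x8a, mem[0x1f]=0xf0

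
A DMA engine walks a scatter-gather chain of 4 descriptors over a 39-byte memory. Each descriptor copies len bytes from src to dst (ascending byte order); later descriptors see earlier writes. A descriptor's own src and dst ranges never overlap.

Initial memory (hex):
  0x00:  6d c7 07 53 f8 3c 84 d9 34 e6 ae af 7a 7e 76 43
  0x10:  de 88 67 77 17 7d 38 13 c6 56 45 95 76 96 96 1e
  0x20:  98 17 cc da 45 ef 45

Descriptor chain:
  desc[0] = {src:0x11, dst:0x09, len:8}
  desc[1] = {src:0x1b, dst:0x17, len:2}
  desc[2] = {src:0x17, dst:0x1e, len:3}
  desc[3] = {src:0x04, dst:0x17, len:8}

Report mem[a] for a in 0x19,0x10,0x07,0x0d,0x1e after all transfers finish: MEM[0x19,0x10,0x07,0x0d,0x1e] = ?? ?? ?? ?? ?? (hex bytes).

MEM[0x19,0x10,0x07,0x0d,0x1e] = 84 c6 d9 7d 77

  after D0: wrote 8B at 0x09 = 886777177d3813c6
  after D1: wrote 2B at 0x17 = 9576
  after D2: wrote 3B at 0x1e = 957656
  after D3: wrote 8B at 0x17 = f83c84d934886777
query mem[0x19]=0x84, mem[0x10]=0xc6, mem[0x07]=0xd9, mem[0x0d]=0x7d, mem[0x1e]=0x77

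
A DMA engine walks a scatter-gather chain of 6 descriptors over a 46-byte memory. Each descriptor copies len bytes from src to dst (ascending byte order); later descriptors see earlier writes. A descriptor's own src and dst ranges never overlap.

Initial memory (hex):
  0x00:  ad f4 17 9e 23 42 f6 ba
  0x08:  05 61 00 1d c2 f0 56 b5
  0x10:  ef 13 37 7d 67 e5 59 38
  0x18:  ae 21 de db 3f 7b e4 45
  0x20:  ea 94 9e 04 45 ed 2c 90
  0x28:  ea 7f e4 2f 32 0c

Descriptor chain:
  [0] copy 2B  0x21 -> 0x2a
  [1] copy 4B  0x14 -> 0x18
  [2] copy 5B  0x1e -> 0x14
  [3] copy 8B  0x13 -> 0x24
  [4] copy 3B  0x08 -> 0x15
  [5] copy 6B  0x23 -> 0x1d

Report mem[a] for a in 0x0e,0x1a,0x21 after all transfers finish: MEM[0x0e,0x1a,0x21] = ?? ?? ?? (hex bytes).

  after D0: wrote 2B at 0x2a = 949e
  after D1: wrote 4B at 0x18 = 67e55938
  after D2: wrote 5B at 0x14 = e445ea949e
  after D3: wrote 8B at 0x24 = 7de445ea949ee559
  after D4: wrote 3B at 0x15 = 056100
  after D5: wrote 6B at 0x1d = 047de445ea94
query mem[0x0e]=0x56, mem[0x1a]=0x59, mem[0x21]=0xea

MEM[0x0e,0x1a,0x21] = 56 59 ea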